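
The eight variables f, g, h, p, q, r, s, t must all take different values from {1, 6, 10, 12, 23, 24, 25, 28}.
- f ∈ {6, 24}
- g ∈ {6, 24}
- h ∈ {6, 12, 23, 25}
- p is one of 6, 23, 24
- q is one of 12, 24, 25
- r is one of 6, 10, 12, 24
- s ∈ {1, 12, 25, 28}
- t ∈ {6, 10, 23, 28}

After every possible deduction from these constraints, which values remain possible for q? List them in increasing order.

12, 25

The 8 variables together cover exactly {1, 6, 10, 12, 23, 24, 25, 28} — 8 values for 8 variables — and 1 appears only in s's list, so s = 1.
The 7 still-open variables draw from only 7 values {6, 10, 12, 23, 24, 25, 28}, so each is used; only t can be 28, hence t = 28.
The 6 still-open variables draw from only 6 values {6, 10, 12, 23, 24, 25}, so each is used; only r can be 10, hence r = 10.
The 2 variables f and g are confined to {6, 24}, which locks those values in; drop them from h, p, q.
p has just one choice, so p = 23. Strike 23 from h.
No further eliminations apply; q can still be any of 12, 25.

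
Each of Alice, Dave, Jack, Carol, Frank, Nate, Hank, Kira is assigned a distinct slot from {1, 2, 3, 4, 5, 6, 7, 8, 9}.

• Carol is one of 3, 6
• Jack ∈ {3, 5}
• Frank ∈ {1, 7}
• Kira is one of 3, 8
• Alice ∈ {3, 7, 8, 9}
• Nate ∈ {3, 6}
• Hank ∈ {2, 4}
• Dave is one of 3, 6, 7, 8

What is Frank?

1

The 2 variables Carol and Nate are confined to {3, 6}, which locks those values in; drop them from Alice, Dave, Jack, Kira.
That leaves Jack = 5.
Kira has just one choice, so Kira = 8. Remove 8 from Alice, Dave.
That leaves Dave = 7. Eliminate 7 elsewhere: Alice, Frank.
So Frank = 1.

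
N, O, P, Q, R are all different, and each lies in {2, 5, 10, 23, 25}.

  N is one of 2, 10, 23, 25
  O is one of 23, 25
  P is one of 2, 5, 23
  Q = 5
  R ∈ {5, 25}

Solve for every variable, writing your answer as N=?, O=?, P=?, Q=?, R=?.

N=10, O=23, P=2, Q=5, R=25

Q has just one choice, so Q = 5. Eliminate 5 elsewhere: P, R.
That leaves R = 25. Eliminate 25 elsewhere: N, O.
O has just one choice, so O = 23. Remove 23 from N, P.
That leaves P = 2. Strike 2 from N.
That leaves N = 10.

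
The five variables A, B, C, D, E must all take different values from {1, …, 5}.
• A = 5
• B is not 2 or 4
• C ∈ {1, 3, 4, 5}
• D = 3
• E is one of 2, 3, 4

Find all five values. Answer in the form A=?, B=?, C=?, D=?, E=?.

A must be 5 (only option left). Eliminate 5 elsewhere: B, C.
D has just one choice, so D = 3. Strike 3 from B, C, E.
That leaves B = 1. Strike 1 from C.
C's domain is down to {4}, so C = 4. Strike 4 from E.
E has just one choice, so E = 2.

A=5, B=1, C=4, D=3, E=2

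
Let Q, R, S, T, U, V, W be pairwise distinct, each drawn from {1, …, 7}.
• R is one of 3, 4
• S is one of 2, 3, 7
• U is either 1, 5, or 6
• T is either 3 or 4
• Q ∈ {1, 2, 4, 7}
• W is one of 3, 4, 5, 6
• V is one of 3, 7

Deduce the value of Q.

The 2 variables R and T are confined to {3, 4}, which locks those values in; drop them from Q, S, V, W.
V has just one choice, so V = 7. Strike 7 from Q, S.
That leaves S = 2. Eliminate 2 elsewhere: Q.
So Q = 1.

1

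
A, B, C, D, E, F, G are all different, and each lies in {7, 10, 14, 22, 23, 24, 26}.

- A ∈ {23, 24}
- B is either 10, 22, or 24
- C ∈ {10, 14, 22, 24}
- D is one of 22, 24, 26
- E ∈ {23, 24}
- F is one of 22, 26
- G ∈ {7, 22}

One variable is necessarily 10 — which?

The 7 variables draw from only 7 values {7, 10, 14, 22, 23, 24, 26}, so each is used; only G can be 7, hence G = 7.
The 6 still-open variables draw from only 6 values {10, 14, 22, 23, 24, 26}, so each is used; only C can be 14, hence C = 14.
The 5 still-open variables together cover exactly {10, 22, 23, 24, 26} — 5 values for 5 variables — and 10 appears only in B's list, so B = 10.

B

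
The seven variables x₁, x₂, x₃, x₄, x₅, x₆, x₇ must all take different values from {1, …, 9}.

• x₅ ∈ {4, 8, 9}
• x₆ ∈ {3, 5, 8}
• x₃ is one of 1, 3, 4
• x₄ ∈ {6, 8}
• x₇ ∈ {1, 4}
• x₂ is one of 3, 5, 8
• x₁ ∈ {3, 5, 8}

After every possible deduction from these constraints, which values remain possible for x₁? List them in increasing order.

3, 5, 8

The 7 variables draw from only 7 values {1, 3, 4, 5, 6, 8, 9}, so each is used; only x₄ can be 6, hence x₄ = 6.
Among the 6 still-open variables, 9 fits only x₅ (and all 6 values in {1, 3, 4, 5, 8, 9} must be used), so x₅ = 9.
x₁, x₂, x₆ share exactly the 3 values {3, 5, 8}; by pigeonhole those values go to them, so strike 3, 5, 8 from x₃.
No further eliminations apply; x₁ can still be any of 3, 5, 8.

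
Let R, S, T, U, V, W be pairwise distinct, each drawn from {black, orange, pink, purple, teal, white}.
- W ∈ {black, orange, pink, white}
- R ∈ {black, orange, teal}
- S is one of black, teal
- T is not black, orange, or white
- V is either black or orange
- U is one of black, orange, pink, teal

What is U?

pink

Among the 6 variables, purple fits only T (and all 6 values in {black, orange, pink, purple, teal, white} must be used), so T = purple.
The 5 still-open variables together cover exactly {black, orange, pink, teal, white} — 5 values for 5 variables — and white appears only in W's list, so W = white.
The 4 still-open variables draw from only 4 values {black, orange, pink, teal}, so each is used; only U can be pink, hence U = pink.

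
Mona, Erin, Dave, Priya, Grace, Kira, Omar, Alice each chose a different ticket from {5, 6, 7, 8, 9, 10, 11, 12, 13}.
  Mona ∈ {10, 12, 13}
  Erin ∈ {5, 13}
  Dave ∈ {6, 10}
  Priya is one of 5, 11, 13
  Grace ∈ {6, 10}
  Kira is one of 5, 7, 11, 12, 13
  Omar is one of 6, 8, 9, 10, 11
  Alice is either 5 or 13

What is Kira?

The 2 variables Erin and Alice are confined to {5, 13}, which locks those values in; drop them from Mona, Priya, Kira.
That leaves Priya = 11. Strike 11 from Kira, Omar.
Dave and Grace share exactly the 2 values {6, 10}; by pigeonhole those values go to them, so strike 6, 10 from Mona, Omar.
Mona's domain is down to {12}, so Mona = 12. Eliminate 12 elsewhere: Kira.
So Kira = 7.

7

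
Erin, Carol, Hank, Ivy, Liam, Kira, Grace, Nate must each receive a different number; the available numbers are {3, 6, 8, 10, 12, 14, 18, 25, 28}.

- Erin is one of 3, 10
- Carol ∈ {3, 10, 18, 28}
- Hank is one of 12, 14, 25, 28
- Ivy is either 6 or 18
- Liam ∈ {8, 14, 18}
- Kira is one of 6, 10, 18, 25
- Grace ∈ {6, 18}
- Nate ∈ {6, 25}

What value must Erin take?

3

Ivy and Grace share exactly the 2 values {6, 18}; by pigeonhole those values go to them, so strike 6, 18 from Carol, Liam, Kira, Nate.
Nate has just one choice, so Nate = 25. So Hank, Kira can't be 25.
Kira's domain is down to {10}, so Kira = 10. Eliminate 10 elsewhere: Erin, Carol.
So Erin = 3.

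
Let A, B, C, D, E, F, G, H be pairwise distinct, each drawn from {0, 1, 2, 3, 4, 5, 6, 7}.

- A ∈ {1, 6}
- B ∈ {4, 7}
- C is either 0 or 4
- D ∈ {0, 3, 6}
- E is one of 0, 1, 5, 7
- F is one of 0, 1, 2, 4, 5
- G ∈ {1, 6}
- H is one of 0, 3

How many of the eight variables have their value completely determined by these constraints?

4

The 8 variables draw from only 8 values {0, 1, 2, 3, 4, 5, 6, 7}, so each is used; only F can be 2, hence F = 2.
The 7 still-open variables together cover exactly {0, 1, 3, 4, 5, 6, 7} — 7 values for 7 variables — and 5 appears only in E's list, so E = 5.
Among the 6 still-open variables, 7 fits only B (and all 6 values in {0, 1, 3, 4, 6, 7} must be used), so B = 7.
Among the 5 still-open variables, 4 fits only C (and all 5 values in {0, 1, 3, 4, 6} must be used), so C = 4.
The 2 variables A and G are confined to {1, 6}, which locks those values in; drop them from D.
Determined: B=7, C=4, E=5, F=2. The other variables each still have more than one consistent value. That makes 4.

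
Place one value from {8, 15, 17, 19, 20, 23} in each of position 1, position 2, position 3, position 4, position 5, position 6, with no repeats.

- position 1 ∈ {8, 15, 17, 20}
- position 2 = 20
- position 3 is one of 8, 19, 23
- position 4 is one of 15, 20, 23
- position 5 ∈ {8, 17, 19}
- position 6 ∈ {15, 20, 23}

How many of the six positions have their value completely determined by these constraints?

1

position 2 must be 20 (only option left). So position 1, position 4, position 6 can't be 20.
The 2 variables position 4 and position 6 are confined to {15, 23}, which locks those values in; drop them from position 1, position 3.
Determined: position 2=20. The other positions each still have more than one consistent value. That makes 1.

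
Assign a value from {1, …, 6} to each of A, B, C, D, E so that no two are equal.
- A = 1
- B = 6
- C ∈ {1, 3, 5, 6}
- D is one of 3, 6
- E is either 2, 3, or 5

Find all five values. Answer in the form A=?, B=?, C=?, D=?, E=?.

A's domain is down to {1}, so A = 1. Eliminate 1 elsewhere: C.
That leaves B = 6. So C, D can't be 6.
D has just one choice, so D = 3. Strike 3 from C, E.
That leaves C = 5. Eliminate 5 elsewhere: E.
That leaves E = 2.

A=1, B=6, C=5, D=3, E=2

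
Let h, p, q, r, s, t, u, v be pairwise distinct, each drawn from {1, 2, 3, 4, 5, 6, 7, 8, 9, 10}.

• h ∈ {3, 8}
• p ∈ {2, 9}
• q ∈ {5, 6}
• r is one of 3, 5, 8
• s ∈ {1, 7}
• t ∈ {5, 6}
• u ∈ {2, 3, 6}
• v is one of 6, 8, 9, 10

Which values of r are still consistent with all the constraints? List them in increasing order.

q and t share exactly the 2 values {5, 6}; by pigeonhole those values go to them, so strike 5, 6 from r, u, v.
h and r share exactly the 2 values {3, 8}; by pigeonhole those values go to them, so strike 3, 8 from u, v.
u has just one choice, so u = 2. Strike 2 from p.
That leaves p = 9. Strike 9 from v.
v must be 10 (only option left).
No further eliminations apply; r can still be any of 3, 8.

3, 8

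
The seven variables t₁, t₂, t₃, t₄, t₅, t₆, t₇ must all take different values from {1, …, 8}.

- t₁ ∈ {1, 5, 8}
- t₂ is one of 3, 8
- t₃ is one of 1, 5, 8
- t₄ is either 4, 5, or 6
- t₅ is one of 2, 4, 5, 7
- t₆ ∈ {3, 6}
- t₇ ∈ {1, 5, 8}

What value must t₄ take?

The 3 variables t₁, t₃, t₇ are confined to {1, 5, 8}, which locks those values in; drop them from t₂, t₄, t₅.
t₂ has just one choice, so t₂ = 3. So t₆ can't be 3.
That leaves t₆ = 6. Eliminate 6 elsewhere: t₄.
So t₄ = 4.

4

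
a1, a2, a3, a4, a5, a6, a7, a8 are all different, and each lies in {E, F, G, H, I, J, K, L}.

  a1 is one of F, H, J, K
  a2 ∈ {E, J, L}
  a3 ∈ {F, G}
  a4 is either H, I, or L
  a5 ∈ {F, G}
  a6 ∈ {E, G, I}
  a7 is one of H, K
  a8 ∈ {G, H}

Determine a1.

J

a3 and a5 between them cover only {F, G} — a naked pair. Remove those values from a1, a6, a8.
a8 has just one choice, so a8 = H. Strike H from a1, a4, a7.
a7 has just one choice, so a7 = K. Strike K from a1.
So a1 = J.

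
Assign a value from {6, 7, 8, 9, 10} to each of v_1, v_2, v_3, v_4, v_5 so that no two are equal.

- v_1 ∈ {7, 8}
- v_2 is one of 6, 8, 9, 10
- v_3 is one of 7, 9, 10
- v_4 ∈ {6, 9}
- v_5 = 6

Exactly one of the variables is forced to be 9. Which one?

v_4

v_5's domain is down to {6}, so v_5 = 6. Eliminate 6 elsewhere: v_2, v_4.
So 9 goes to v_4.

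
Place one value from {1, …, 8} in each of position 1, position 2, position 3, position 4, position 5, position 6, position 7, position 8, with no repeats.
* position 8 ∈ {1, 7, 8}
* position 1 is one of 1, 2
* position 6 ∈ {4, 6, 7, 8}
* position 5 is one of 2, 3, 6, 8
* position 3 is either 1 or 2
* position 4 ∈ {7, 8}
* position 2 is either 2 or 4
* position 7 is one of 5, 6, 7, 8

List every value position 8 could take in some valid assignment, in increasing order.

7, 8

The 8 variables draw from only 8 values {1, 2, 3, 4, 5, 6, 7, 8}, so each is used; only position 5 can be 3, hence position 5 = 3.
The 7 still-open variables draw from only 7 values {1, 2, 4, 5, 6, 7, 8}, so each is used; only position 7 can be 5, hence position 7 = 5.
The 6 still-open variables draw from only 6 values {1, 2, 4, 6, 7, 8}, so each is used; only position 6 can be 6, hence position 6 = 6.
Among the 5 still-open variables, 4 fits only position 2 (and all 5 values in {1, 2, 4, 7, 8} must be used), so position 2 = 4.
The 2 variables position 1 and position 3 are confined to {1, 2}, which locks those values in; drop them from position 8.
No further eliminations apply; position 8 can still be any of 7, 8.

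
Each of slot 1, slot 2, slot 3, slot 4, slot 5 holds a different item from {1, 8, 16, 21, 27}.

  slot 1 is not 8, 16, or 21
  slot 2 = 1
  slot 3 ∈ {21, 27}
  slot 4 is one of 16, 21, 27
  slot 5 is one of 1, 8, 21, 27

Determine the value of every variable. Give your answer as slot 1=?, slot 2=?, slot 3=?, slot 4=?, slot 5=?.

slot 2 has just one choice, so slot 2 = 1. Remove 1 from slot 1, slot 5.
slot 1 must be 27 (only option left). Remove 27 from slot 3, slot 4, slot 5.
slot 3 must be 21 (only option left). Strike 21 from slot 4, slot 5.
slot 4 must be 16 (only option left).
slot 5 must be 8 (only option left).

slot 1=27, slot 2=1, slot 3=21, slot 4=16, slot 5=8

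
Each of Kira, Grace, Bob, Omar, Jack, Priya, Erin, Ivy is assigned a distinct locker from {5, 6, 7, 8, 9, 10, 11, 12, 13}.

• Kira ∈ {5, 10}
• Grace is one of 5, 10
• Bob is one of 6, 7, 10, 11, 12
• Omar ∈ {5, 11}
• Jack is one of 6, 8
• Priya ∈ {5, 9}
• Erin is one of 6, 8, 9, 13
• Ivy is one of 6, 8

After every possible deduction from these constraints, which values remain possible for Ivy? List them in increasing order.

6, 8

Kira and Grace share exactly the 2 values {5, 10}; by pigeonhole those values go to them, so strike 5, 10 from Bob, Omar, Priya.
Omar has just one choice, so Omar = 11. Strike 11 from Bob.
Priya has just one choice, so Priya = 9. Strike 9 from Erin.
The 2 variables Jack and Ivy are confined to {6, 8}, which locks those values in; drop them from Bob, Erin.
Erin's domain is down to {13}, so Erin = 13.
No further eliminations apply; Ivy can still be any of 6, 8.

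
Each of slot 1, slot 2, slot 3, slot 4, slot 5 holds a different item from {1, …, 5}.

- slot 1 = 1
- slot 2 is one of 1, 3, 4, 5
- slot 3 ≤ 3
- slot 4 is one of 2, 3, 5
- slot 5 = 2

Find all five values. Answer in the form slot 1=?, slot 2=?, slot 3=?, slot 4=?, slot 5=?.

slot 1 must be 1 (only option left). So slot 2, slot 3 can't be 1.
slot 5's domain is down to {2}, so slot 5 = 2. Eliminate 2 elsewhere: slot 3, slot 4.
That leaves slot 3 = 3. So slot 2, slot 4 can't be 3.
slot 4 must be 5 (only option left). Eliminate 5 elsewhere: slot 2.
slot 2's domain is down to {4}, so slot 2 = 4.

slot 1=1, slot 2=4, slot 3=3, slot 4=5, slot 5=2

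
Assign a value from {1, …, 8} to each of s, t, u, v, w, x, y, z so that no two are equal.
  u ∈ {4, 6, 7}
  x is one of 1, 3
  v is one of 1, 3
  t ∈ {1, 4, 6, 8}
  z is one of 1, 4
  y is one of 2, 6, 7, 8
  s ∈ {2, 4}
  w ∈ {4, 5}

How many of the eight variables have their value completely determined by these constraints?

The 8 variables together cover exactly {1, 2, 3, 4, 5, 6, 7, 8} — 8 values for 8 variables — and 5 appears only in w's list, so w = 5.
The 2 variables v and x are confined to {1, 3}, which locks those values in; drop them from t, z.
z's domain is down to {4}, so z = 4. Strike 4 from s, t, u.
s's domain is down to {2}, so s = 2. Strike 2 from y.
Determined: s=2, w=5, z=4. The other variables each still have more than one consistent value. That makes 3.

3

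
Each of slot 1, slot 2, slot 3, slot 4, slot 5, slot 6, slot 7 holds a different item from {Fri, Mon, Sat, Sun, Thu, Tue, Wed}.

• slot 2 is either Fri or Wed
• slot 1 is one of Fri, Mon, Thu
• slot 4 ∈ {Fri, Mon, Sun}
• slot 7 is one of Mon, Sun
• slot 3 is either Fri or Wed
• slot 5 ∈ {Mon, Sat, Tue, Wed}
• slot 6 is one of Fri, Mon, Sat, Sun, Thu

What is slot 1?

The 7 variables draw from only 7 values {Fri, Mon, Sat, Sun, Thu, Tue, Wed}, so each is used; only slot 5 can be Tue, hence slot 5 = Tue.
The 6 still-open variables draw from only 6 values {Fri, Mon, Sat, Sun, Thu, Wed}, so each is used; only slot 6 can be Sat, hence slot 6 = Sat.
The 5 still-open variables draw from only 5 values {Fri, Mon, Sun, Thu, Wed}, so each is used; only slot 1 can be Thu, hence slot 1 = Thu.

Thu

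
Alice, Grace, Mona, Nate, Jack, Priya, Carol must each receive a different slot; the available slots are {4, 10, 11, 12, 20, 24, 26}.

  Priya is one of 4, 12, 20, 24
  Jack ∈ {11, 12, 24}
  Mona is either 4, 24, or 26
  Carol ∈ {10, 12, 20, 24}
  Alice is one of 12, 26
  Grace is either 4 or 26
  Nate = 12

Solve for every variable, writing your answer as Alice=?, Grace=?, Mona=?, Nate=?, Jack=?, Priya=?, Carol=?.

Nate's domain is down to {12}, so Nate = 12. Strike 12 from Alice, Jack, Priya, Carol.
Alice must be 26 (only option left). So Grace, Mona can't be 26.
Grace's domain is down to {4}, so Grace = 4. Remove 4 from Mona, Priya.
Mona's domain is down to {24}, so Mona = 24. So Jack, Priya, Carol can't be 24.
Jack's domain is down to {11}, so Jack = 11.
Priya has just one choice, so Priya = 20. Eliminate 20 elsewhere: Carol.
Carol has just one choice, so Carol = 10.

Alice=26, Grace=4, Mona=24, Nate=12, Jack=11, Priya=20, Carol=10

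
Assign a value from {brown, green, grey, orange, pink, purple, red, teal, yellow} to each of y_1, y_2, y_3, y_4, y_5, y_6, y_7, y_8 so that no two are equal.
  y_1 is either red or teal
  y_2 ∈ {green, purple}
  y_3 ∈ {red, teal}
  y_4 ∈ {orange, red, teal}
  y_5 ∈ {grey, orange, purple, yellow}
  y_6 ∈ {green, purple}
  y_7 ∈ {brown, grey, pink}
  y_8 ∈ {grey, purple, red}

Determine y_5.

y_1 and y_3 between them cover only {red, teal} — a naked pair. Remove those values from y_4, y_8.
That leaves y_4 = orange. Eliminate orange elsewhere: y_5.
The 2 variables y_2 and y_6 are confined to {green, purple}, which locks those values in; drop them from y_5, y_8.
y_8 has just one choice, so y_8 = grey. Remove grey from y_5, y_7.
So y_5 = yellow.

yellow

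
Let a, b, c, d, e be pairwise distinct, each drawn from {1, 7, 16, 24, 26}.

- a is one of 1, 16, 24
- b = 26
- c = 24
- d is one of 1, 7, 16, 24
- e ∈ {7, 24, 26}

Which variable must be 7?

e

b must be 26 (only option left). Remove 26 from e.
That leaves c = 24. Remove 24 from a, d, e.
So 7 goes to e.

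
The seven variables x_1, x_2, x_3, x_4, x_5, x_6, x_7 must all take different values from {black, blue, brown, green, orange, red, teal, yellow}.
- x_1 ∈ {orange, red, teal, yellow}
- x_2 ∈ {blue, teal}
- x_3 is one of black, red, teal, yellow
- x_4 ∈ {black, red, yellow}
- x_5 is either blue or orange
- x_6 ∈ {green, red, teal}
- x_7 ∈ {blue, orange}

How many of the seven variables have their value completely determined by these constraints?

The 7 variables draw from only 7 values {black, blue, green, orange, red, teal, yellow}, so each is used; only x_6 can be green, hence x_6 = green.
x_5 and x_7 between them cover only {blue, orange} — a naked pair. Remove those values from x_1, x_2.
x_2 has just one choice, so x_2 = teal. So x_1, x_3 can't be teal.
Determined: x_2=teal, x_6=green. The other variables each still have more than one consistent value. That makes 2.

2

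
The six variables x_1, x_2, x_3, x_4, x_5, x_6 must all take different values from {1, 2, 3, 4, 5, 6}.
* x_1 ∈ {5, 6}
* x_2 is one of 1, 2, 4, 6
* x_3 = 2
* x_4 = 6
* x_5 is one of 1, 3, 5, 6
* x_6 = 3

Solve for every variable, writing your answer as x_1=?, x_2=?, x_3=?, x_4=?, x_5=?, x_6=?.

x_3 has just one choice, so x_3 = 2. Eliminate 2 elsewhere: x_2.
That leaves x_4 = 6. Remove 6 from x_1, x_2, x_5.
x_6 must be 3 (only option left). Remove 3 from x_5.
x_1 must be 5 (only option left). Remove 5 from x_5.
x_5 has just one choice, so x_5 = 1. Remove 1 from x_2.
x_2 must be 4 (only option left).

x_1=5, x_2=4, x_3=2, x_4=6, x_5=1, x_6=3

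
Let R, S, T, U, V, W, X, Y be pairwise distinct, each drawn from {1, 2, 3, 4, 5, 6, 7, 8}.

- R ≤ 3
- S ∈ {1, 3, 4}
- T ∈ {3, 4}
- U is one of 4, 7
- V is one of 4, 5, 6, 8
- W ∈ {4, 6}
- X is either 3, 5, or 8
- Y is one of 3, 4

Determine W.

6

The 8 variables draw from only 8 values {1, 2, 3, 4, 5, 6, 7, 8}, so each is used; only R can be 2, hence R = 2.
The 7 still-open variables together cover exactly {1, 3, 4, 5, 6, 7, 8} — 7 values for 7 variables — and 1 appears only in S's list, so S = 1.
The 6 still-open variables together cover exactly {3, 4, 5, 6, 7, 8} — 6 values for 6 variables — and 7 appears only in U's list, so U = 7.
T and Y share exactly the 2 values {3, 4}; by pigeonhole those values go to them, so strike 3, 4 from V, W, X.
So W = 6.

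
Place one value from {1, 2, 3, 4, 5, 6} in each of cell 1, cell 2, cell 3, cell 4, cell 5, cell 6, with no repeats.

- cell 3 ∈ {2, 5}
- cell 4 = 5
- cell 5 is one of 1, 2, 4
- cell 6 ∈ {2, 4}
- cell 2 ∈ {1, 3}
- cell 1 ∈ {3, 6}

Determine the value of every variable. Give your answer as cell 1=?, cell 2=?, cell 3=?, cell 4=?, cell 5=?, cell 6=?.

cell 4 has just one choice, so cell 4 = 5. Strike 5 from cell 3.
cell 3 must be 2 (only option left). Strike 2 from cell 5, cell 6.
cell 6 has just one choice, so cell 6 = 4. So cell 5 can't be 4.
cell 5's domain is down to {1}, so cell 5 = 1. Remove 1 from cell 2.
cell 2 must be 3 (only option left). So cell 1 can't be 3.
cell 1's domain is down to {6}, so cell 1 = 6.

cell 1=6, cell 2=3, cell 3=2, cell 4=5, cell 5=1, cell 6=4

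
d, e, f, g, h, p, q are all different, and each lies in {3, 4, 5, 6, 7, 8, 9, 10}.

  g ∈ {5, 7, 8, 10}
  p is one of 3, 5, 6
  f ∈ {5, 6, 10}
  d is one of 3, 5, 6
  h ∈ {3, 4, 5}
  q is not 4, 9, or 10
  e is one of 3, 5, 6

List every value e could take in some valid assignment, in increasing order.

3, 5, 6

The 7 variables together cover exactly {3, 4, 5, 6, 7, 8, 10} — 7 values for 7 variables — and 4 appears only in h's list, so h = 4.
d, e, p share exactly the 3 values {3, 5, 6}; by pigeonhole those values go to them, so strike 3, 5, 6 from f, g, q.
That leaves f = 10. So g can't be 10.
No further eliminations apply; e can still be any of 3, 5, 6.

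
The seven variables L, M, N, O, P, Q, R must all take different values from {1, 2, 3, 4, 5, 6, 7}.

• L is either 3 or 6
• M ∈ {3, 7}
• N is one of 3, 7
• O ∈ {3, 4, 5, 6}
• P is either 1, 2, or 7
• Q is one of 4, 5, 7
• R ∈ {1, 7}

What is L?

The 7 variables draw from only 7 values {1, 2, 3, 4, 5, 6, 7}, so each is used; only P can be 2, hence P = 2.
The 6 still-open variables together cover exactly {1, 3, 4, 5, 6, 7} — 6 values for 6 variables — and 1 appears only in R's list, so R = 1.
M and N share exactly the 2 values {3, 7}; by pigeonhole those values go to them, so strike 3, 7 from L, O, Q.
So L = 6.

6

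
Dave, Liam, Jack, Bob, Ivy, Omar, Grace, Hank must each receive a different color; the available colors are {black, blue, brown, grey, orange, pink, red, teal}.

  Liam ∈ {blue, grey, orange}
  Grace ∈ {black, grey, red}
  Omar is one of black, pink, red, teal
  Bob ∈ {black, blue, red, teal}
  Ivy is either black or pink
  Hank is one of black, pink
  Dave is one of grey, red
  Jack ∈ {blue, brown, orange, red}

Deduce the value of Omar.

The 8 variables together cover exactly {black, blue, brown, grey, orange, pink, red, teal} — 8 values for 8 variables — and brown appears only in Jack's list, so Jack = brown.
The 7 still-open variables draw from only 7 values {black, blue, grey, orange, pink, red, teal}, so each is used; only Liam can be orange, hence Liam = orange.
The 6 still-open variables draw from only 6 values {black, blue, grey, pink, red, teal}, so each is used; only Bob can be blue, hence Bob = blue.
The 5 still-open variables draw from only 5 values {black, grey, pink, red, teal}, so each is used; only Omar can be teal, hence Omar = teal.

teal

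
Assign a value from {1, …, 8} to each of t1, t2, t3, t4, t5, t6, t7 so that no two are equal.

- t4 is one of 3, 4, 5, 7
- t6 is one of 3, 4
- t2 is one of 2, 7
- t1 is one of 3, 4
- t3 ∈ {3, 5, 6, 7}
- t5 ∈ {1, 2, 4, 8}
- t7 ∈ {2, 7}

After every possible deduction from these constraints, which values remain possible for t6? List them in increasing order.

3, 4

The 2 variables t1 and t6 are confined to {3, 4}, which locks those values in; drop them from t3, t4, t5.
t2 and t7 between them cover only {2, 7} — a naked pair. Remove those values from t3, t4, t5.
t4's domain is down to {5}, so t4 = 5. Remove 5 from t3.
t3's domain is down to {6}, so t3 = 6.
No further eliminations apply; t6 can still be any of 3, 4.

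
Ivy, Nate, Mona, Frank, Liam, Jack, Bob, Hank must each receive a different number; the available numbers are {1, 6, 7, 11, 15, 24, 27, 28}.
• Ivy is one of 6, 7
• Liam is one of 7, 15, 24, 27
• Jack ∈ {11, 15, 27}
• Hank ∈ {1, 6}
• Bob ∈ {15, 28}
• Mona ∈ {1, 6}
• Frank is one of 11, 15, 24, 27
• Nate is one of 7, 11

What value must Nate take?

The 8 variables draw from only 8 values {1, 6, 7, 11, 15, 24, 27, 28}, so each is used; only Bob can be 28, hence Bob = 28.
The 2 variables Mona and Hank are confined to {1, 6}, which locks those values in; drop them from Ivy.
That leaves Ivy = 7. Eliminate 7 elsewhere: Nate, Liam.
So Nate = 11.

11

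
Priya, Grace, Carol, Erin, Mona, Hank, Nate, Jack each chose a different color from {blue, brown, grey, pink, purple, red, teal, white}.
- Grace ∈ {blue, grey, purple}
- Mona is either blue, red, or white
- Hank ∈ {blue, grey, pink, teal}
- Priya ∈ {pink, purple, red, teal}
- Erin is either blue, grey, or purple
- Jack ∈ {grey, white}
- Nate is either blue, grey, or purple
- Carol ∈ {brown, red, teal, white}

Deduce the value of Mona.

red

The 8 variables together cover exactly {blue, brown, grey, pink, purple, red, teal, white} — 8 values for 8 variables — and brown appears only in Carol's list, so Carol = brown.
Grace, Erin, Nate between them cover only {blue, grey, purple} — a naked triple. Remove those values from Priya, Mona, Hank, Jack.
Jack has just one choice, so Jack = white. Remove white from Mona.
So Mona = red.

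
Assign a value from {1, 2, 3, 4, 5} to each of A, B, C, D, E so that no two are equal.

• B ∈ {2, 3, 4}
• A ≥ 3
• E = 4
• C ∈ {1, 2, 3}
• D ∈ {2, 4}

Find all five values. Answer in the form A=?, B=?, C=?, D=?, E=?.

A=5, B=3, C=1, D=2, E=4

E's domain is down to {4}, so E = 4. Eliminate 4 elsewhere: A, B, D.
D's domain is down to {2}, so D = 2. Eliminate 2 elsewhere: B, C.
That leaves B = 3. So A, C can't be 3.
C has just one choice, so C = 1.
A has just one choice, so A = 5.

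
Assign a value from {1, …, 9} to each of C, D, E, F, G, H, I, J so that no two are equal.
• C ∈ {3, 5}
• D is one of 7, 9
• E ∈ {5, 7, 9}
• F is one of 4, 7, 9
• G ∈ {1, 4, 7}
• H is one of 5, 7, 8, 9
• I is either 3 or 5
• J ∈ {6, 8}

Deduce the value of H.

The 8 variables draw from only 8 values {1, 3, 4, 5, 6, 7, 8, 9}, so each is used; only G can be 1, hence G = 1.
The 7 still-open variables draw from only 7 values {3, 4, 5, 6, 7, 8, 9}, so each is used; only F can be 4, hence F = 4.
Among the 6 still-open variables, 6 fits only J (and all 6 values in {3, 5, 6, 7, 8, 9} must be used), so J = 6.
The 5 still-open variables draw from only 5 values {3, 5, 7, 8, 9}, so each is used; only H can be 8, hence H = 8.

8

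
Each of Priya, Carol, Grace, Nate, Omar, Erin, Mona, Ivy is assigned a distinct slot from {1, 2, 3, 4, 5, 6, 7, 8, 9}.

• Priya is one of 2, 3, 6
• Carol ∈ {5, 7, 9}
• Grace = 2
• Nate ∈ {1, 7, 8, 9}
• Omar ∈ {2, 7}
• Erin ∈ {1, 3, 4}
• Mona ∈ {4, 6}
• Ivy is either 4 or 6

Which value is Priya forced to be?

Grace's domain is down to {2}, so Grace = 2. Strike 2 from Priya, Omar.
Omar has just one choice, so Omar = 7. Eliminate 7 elsewhere: Carol, Nate.
Mona and Ivy share exactly the 2 values {4, 6}; by pigeonhole those values go to them, so strike 4, 6 from Priya, Erin.
So Priya = 3.

3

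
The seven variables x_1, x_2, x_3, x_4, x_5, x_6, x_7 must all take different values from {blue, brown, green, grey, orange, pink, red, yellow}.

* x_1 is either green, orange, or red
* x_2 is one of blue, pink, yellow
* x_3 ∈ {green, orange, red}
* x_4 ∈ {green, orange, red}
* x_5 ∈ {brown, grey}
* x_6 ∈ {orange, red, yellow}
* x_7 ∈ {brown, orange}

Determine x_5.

grey

x_1, x_3, x_4 share exactly the 3 values {green, orange, red}; by pigeonhole those values go to them, so strike green, orange, red from x_6, x_7.
x_6's domain is down to {yellow}, so x_6 = yellow. Eliminate yellow elsewhere: x_2.
x_7 has just one choice, so x_7 = brown. Remove brown from x_5.
So x_5 = grey.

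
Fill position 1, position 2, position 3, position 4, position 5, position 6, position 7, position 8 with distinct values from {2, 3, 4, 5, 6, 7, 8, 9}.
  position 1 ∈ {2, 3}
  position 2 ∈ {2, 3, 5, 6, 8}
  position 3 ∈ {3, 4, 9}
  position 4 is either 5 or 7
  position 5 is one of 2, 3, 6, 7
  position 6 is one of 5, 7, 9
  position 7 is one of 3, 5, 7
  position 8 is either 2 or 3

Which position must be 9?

position 6

The 8 variables draw from only 8 values {2, 3, 4, 5, 6, 7, 8, 9}, so each is used; only position 3 can be 4, hence position 3 = 4.
The 7 still-open variables together cover exactly {2, 3, 5, 6, 7, 8, 9} — 7 values for 7 variables — and 8 appears only in position 2's list, so position 2 = 8.
Among the 6 still-open variables, 6 fits only position 5 (and all 6 values in {2, 3, 5, 6, 7, 9} must be used), so position 5 = 6.
The 5 still-open variables together cover exactly {2, 3, 5, 7, 9} — 5 values for 5 variables — and 9 appears only in position 6's list, so position 6 = 9.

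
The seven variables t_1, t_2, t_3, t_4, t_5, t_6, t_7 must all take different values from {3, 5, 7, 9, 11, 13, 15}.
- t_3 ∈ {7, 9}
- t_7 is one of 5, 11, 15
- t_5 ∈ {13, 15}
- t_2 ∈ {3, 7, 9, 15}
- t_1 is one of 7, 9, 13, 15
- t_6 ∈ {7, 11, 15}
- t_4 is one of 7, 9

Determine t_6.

The 7 variables together cover exactly {3, 5, 7, 9, 11, 13, 15} — 7 values for 7 variables — and 3 appears only in t_2's list, so t_2 = 3.
Among the 6 still-open variables, 5 fits only t_7 (and all 6 values in {5, 7, 9, 11, 13, 15} must be used), so t_7 = 5.
The 5 still-open variables draw from only 5 values {7, 9, 11, 13, 15}, so each is used; only t_6 can be 11, hence t_6 = 11.

11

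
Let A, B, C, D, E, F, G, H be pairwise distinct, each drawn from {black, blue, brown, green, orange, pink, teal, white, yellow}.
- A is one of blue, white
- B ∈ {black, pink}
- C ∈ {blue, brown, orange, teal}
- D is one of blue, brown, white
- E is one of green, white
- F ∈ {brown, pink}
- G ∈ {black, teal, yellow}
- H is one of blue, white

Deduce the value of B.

The 2 variables A and H are confined to {blue, white}, which locks those values in; drop them from C, D, E.
D must be brown (only option left). Remove brown from C, F.
E must be green (only option left).
That leaves F = pink. Remove pink from B.
So B = black.

black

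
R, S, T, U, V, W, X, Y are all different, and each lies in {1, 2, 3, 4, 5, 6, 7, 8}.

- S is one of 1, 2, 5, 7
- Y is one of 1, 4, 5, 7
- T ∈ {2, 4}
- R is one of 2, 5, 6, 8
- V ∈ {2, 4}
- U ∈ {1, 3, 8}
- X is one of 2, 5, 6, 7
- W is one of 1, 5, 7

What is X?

The 8 variables draw from only 8 values {1, 2, 3, 4, 5, 6, 7, 8}, so each is used; only U can be 3, hence U = 3.
Among the 7 still-open variables, 8 fits only R (and all 7 values in {1, 2, 4, 5, 6, 7, 8} must be used), so R = 8.
The 6 still-open variables draw from only 6 values {1, 2, 4, 5, 6, 7}, so each is used; only X can be 6, hence X = 6.

6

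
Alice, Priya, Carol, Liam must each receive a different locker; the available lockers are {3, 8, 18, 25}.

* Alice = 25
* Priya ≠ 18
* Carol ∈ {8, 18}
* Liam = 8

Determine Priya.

Alice has just one choice, so Alice = 25. Strike 25 from Priya.
Liam's domain is down to {8}, so Liam = 8. Remove 8 from Priya, Carol.
So Priya = 3.

3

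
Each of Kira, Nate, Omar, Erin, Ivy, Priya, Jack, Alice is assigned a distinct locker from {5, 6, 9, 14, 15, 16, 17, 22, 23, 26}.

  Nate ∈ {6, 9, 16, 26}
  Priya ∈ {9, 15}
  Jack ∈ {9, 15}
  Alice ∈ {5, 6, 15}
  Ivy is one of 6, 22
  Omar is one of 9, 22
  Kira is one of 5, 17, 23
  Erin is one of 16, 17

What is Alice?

5

Priya and Jack share exactly the 2 values {9, 15}; by pigeonhole those values go to them, so strike 9, 15 from Nate, Omar, Alice.
Omar's domain is down to {22}, so Omar = 22. Eliminate 22 elsewhere: Ivy.
That leaves Ivy = 6. Strike 6 from Nate, Alice.
So Alice = 5.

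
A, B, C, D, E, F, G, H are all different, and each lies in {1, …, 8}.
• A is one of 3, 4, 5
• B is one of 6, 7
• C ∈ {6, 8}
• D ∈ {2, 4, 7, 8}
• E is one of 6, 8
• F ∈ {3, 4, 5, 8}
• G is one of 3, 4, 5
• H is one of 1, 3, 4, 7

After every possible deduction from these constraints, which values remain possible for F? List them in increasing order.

The 8 variables together cover exactly {1, 2, 3, 4, 5, 6, 7, 8} — 8 values for 8 variables — and 1 appears only in H's list, so H = 1.
Among the 7 still-open variables, 2 fits only D (and all 7 values in {2, 3, 4, 5, 6, 7, 8} must be used), so D = 2.
Among the 6 still-open variables, 7 fits only B (and all 6 values in {3, 4, 5, 6, 7, 8} must be used), so B = 7.
C and E between them cover only {6, 8} — a naked pair. Remove those values from F.
No further eliminations apply; F can still be any of 3, 4, 5.

3, 4, 5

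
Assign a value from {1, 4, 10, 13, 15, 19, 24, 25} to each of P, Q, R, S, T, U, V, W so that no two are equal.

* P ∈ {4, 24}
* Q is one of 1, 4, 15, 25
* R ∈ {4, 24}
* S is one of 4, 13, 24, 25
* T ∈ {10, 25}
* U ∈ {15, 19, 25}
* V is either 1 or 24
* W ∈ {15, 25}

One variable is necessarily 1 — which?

Among the 8 variables, 10 fits only T (and all 8 values in {1, 4, 10, 13, 15, 19, 24, 25} must be used), so T = 10.
Among the 7 still-open variables, 13 fits only S (and all 7 values in {1, 4, 13, 15, 19, 24, 25} must be used), so S = 13.
The 6 still-open variables together cover exactly {1, 4, 15, 19, 24, 25} — 6 values for 6 variables — and 19 appears only in U's list, so U = 19.
P and R between them cover only {4, 24} — a naked pair. Remove those values from Q, V.
So 1 goes to V.

V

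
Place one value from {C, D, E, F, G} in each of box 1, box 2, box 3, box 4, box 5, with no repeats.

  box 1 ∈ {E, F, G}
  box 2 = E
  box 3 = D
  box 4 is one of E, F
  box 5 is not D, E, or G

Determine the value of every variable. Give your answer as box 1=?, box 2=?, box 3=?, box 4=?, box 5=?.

box 2's domain is down to {E}, so box 2 = E. Eliminate E elsewhere: box 1, box 4.
That leaves box 3 = D.
That leaves box 4 = F. Strike F from box 1, box 5.
That leaves box 5 = C.
box 1 has just one choice, so box 1 = G.

box 1=G, box 2=E, box 3=D, box 4=F, box 5=C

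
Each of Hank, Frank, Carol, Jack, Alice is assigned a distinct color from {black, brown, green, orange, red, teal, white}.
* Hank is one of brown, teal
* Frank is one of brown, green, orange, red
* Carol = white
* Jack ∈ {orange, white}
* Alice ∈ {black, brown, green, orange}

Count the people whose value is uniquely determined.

Carol must be white (only option left). Remove white from Jack.
Jack must be orange (only option left). Strike orange from Frank, Alice.
Determined: Carol=white, Jack=orange. The other people each still have more than one consistent value. That makes 2.

2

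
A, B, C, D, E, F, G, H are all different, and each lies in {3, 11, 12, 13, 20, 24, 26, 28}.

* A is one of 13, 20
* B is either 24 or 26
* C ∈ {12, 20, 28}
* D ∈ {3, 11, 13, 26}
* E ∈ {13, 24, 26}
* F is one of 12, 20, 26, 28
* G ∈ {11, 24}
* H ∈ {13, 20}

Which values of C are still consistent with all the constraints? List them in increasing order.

The 8 variables together cover exactly {3, 11, 12, 13, 20, 24, 26, 28} — 8 values for 8 variables — and 3 appears only in D's list, so D = 3.
Among the 7 still-open variables, 11 fits only G (and all 7 values in {11, 12, 13, 20, 24, 26, 28} must be used), so G = 11.
A and H share exactly the 2 values {13, 20}; by pigeonhole those values go to them, so strike 13, 20 from C, E, F.
The 2 variables B and E are confined to {24, 26}, which locks those values in; drop them from F.
No further eliminations apply; C can still be any of 12, 28.

12, 28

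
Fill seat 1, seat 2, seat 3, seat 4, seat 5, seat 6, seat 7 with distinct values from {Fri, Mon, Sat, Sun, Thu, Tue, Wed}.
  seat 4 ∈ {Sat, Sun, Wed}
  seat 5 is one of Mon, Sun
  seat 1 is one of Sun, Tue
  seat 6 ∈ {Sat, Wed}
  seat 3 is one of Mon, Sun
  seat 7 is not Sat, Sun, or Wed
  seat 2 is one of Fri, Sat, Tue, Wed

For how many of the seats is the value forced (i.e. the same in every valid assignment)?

Among the 7 variables, Thu fits only seat 7 (and all 7 values in {Fri, Mon, Sat, Sun, Thu, Tue, Wed} must be used), so seat 7 = Thu.
The 6 still-open variables draw from only 6 values {Fri, Mon, Sat, Sun, Tue, Wed}, so each is used; only seat 2 can be Fri, hence seat 2 = Fri.
Among the 5 still-open variables, Tue fits only seat 1 (and all 5 values in {Mon, Sat, Sun, Tue, Wed} must be used), so seat 1 = Tue.
The 2 variables seat 3 and seat 5 are confined to {Mon, Sun}, which locks those values in; drop them from seat 4.
Determined: seat 1=Tue, seat 2=Fri, seat 7=Thu. The other seats each still have more than one consistent value. That makes 3.

3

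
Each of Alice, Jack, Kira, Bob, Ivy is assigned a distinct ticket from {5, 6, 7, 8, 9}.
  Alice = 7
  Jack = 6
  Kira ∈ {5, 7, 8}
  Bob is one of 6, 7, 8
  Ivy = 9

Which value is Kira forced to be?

Alice has just one choice, so Alice = 7. Eliminate 7 elsewhere: Kira, Bob.
Jack's domain is down to {6}, so Jack = 6. So Bob can't be 6.
Bob has just one choice, so Bob = 8. Remove 8 from Kira.
So Kira = 5.

5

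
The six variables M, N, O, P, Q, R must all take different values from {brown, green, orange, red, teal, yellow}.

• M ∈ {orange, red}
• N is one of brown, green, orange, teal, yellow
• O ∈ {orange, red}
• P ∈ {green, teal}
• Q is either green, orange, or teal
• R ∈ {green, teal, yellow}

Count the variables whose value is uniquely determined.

2

The 6 variables together cover exactly {brown, green, orange, red, teal, yellow} — 6 values for 6 variables — and brown appears only in N's list, so N = brown.
Among the 5 still-open variables, yellow fits only R (and all 5 values in {green, orange, red, teal, yellow} must be used), so R = yellow.
The 2 variables M and O are confined to {orange, red}, which locks those values in; drop them from Q.
Determined: N=brown, R=yellow. The other variables each still have more than one consistent value. That makes 2.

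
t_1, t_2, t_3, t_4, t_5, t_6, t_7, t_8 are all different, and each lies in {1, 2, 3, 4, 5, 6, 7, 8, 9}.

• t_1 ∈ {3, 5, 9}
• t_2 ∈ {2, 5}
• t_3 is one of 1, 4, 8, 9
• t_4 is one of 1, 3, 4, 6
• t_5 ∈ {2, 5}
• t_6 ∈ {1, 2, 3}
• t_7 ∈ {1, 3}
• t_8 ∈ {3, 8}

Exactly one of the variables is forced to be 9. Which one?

t_1

Among the 8 variables, 6 fits only t_4 (and all 8 values in {1, 2, 3, 4, 5, 6, 8, 9} must be used), so t_4 = 6.
Among the 7 still-open variables, 4 fits only t_3 (and all 7 values in {1, 2, 3, 4, 5, 8, 9} must be used), so t_3 = 4.
The 6 still-open variables draw from only 6 values {1, 2, 3, 5, 8, 9}, so each is used; only t_8 can be 8, hence t_8 = 8.
Among the 5 still-open variables, 9 fits only t_1 (and all 5 values in {1, 2, 3, 5, 9} must be used), so t_1 = 9.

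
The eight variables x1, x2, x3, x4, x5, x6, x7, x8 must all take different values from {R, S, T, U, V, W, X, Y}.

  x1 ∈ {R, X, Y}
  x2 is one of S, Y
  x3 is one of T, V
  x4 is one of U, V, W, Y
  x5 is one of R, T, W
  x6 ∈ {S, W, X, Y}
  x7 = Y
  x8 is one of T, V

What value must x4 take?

x7's domain is down to {Y}, so x7 = Y. Eliminate Y elsewhere: x1, x2, x4, x6.
That leaves x2 = S. Remove S from x6.
The 6 still-open variables together cover exactly {R, T, U, V, W, X} — 6 values for 6 variables — and U appears only in x4's list, so x4 = U.

U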